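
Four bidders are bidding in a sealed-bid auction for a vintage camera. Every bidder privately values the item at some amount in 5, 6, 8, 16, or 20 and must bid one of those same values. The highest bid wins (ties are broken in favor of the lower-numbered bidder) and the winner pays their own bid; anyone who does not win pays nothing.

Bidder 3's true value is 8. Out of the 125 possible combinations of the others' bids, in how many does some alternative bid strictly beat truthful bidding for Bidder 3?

2

Others bid (5, 5, 5): truth gives 0; bid 6 gives 2 > 0. Violating.
Others bid (5, 5, 6): truth gives 0; bid 6 gives 2 > 0. Violating.
Others bid (5, 5, 8): truth gives 0; no alternative beats it.
Others bid (5, 5, 16): truth gives 0; no alternative beats it.
(Checking all 125 profiles: 2 have a profitable deviation, 123 do not.)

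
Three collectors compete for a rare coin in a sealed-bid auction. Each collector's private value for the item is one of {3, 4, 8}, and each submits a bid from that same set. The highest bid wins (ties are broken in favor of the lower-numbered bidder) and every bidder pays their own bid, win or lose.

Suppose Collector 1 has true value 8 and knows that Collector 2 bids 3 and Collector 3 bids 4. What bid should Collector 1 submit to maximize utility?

Bid 3: loses but pays 3, utility -3.
Bid 4: wins, pays 4, utility 8 - 4 = 4.
Bid 8: wins, pays 8, utility 8 - 8 = 0.
The best choice is 4 with utility 4.

4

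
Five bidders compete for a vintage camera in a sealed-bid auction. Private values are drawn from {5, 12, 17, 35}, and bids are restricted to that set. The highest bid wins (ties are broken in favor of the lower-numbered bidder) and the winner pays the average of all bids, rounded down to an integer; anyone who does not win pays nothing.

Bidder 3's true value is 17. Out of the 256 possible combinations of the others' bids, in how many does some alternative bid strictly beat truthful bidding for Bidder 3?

Others bid (5, 5, 5, 5): truth gives 10; bid 12 gives 11 > 10. Violating.
Others bid (5, 5, 5, 12): truth gives 9; bid 12 gives 10 > 9. Violating.
Others bid (5, 5, 12, 5): truth gives 9; bid 12 gives 10 > 9. Violating.
Others bid (5, 5, 12, 12): truth gives 7; bid 12 gives 8 > 7. Violating.
Others bid (5, 5, 5, 17): truth gives 8; no alternative beats it.
Others bid (5, 5, 5, 35): truth gives 0; no alternative beats it.
(Checking all 256 profiles: 23 have a profitable deviation, 233 do not.)

23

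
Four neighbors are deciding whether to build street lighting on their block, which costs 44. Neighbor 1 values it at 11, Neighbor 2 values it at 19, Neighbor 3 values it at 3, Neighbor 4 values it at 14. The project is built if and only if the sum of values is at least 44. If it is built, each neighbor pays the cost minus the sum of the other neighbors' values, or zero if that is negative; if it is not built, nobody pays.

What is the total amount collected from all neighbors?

Total value 47 ≥ cost 44, so it is built.
Neighbor 1: others sum to 36; max(0, 44 - 36) = 8.
Neighbor 2: others sum to 28; max(0, 44 - 28) = 16.
Neighbor 3: others sum to 44; max(0, 44 - 44) = 0.
Neighbor 4: others sum to 33; max(0, 44 - 33) = 11.
Total collected = 8 + 16 + 0 + 11 = 35.

35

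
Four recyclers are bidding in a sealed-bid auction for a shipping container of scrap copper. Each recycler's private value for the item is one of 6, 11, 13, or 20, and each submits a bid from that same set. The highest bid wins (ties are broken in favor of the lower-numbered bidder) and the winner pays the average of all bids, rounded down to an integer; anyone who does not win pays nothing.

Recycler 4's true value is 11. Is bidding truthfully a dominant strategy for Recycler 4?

No

Consider the case where Recycler 1 bids 6, Recycler 2 bids 6 and Recycler 3 bids 11.
Truthful bid 11: loses, pays 0, utility 0.
Bid 13 instead: wins, pays 9, utility 11 - 9 = 2.
Since 2 > 0, bidding 13 is strictly better here, so truthful bidding is not dominant.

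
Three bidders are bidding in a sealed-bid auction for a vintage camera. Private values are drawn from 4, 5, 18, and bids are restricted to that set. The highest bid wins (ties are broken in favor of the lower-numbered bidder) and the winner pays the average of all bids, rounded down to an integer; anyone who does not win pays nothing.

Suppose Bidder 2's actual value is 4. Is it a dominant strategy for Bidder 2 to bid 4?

Check each profile of the others' bids and compare truth against every alternative bid.
Others bid (4, 4): truth gives 0, best alternative gives 0.
Others bid (4, 5): truth gives 0, best alternative gives 0.
Others bid (4, 18): truth gives 0, best alternative gives 0.
Others bid (5, 4): truth gives 0, best alternative gives 0.
Others bid (5, 5): truth gives 0, best alternative gives 0.
Others bid (5, 18): truth gives 0, best alternative gives 0.
(Remaining 3 profiles checked similarly; truth is weakly best in each.)
In every case the truthful bid is at least as good as any alternative, so it is a dominant strategy.

Yes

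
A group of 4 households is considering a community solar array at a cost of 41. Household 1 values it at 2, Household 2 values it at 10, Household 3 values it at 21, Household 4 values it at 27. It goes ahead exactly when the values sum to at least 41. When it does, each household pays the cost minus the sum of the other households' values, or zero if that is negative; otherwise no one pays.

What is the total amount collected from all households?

Total value 60 ≥ cost 41, so it is built.
Household 1: others sum to 58; max(0, 41 - 58) = 0.
Household 2: others sum to 50; max(0, 41 - 50) = 0.
Household 3: others sum to 39; max(0, 41 - 39) = 2.
Household 4: others sum to 33; max(0, 41 - 33) = 8.
Total collected = 0 + 0 + 2 + 8 = 10.

10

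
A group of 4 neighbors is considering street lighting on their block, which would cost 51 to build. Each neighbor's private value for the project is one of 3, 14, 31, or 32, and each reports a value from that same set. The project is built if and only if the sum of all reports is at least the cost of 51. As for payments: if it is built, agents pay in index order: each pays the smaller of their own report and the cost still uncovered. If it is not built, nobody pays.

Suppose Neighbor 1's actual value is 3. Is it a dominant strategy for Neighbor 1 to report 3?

Check each profile of the others' reports and compare truth against every alternative report.
Others report (3, 3, 31): truth gives 0, best alternative gives -11.
Others report (3, 3, 32): truth gives 0, best alternative gives -11.
Others report (3, 14, 31): truth gives 0, best alternative gives -11.
Others report (3, 14, 32): truth gives 0, best alternative gives -11.
Others report (3, 31, 3): truth gives 0, best alternative gives -11.
Others report (3, 31, 14): truth gives 0, best alternative gives -11.
(Remaining 58 profiles checked similarly; truth is weakly best in each.)
In every case the truthful report is at least as good as any alternative, so it is a dominant strategy.

Yes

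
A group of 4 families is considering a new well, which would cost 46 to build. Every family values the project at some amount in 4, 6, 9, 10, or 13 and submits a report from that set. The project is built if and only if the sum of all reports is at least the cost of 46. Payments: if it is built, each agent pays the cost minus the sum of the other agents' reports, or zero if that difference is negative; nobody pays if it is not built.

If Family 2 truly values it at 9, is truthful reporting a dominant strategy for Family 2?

Check each profile of the others' reports and compare truth against every alternative report.
Others report (13, 13, 13): truth gives 2, best alternative gives 2.
Others report (4, 4, 4): truth gives 0, best alternative gives 0.
Others report (4, 4, 6): truth gives 0, best alternative gives 0.
Others report (4, 4, 9): truth gives 0, best alternative gives 0.
Others report (4, 4, 10): truth gives 0, best alternative gives 0.
Others report (4, 4, 13): truth gives 0, best alternative gives 0.
(Remaining 119 profiles checked similarly; truth is weakly best in each.)
In every case the truthful report is at least as good as any alternative, so it is a dominant strategy.

Yes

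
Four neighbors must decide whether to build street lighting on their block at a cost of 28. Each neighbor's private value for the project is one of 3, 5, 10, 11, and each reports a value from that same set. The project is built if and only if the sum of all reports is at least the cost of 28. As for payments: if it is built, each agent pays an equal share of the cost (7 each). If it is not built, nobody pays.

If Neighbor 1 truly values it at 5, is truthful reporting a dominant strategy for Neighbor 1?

Consider the case where Neighbor 2 reports 3, Neighbor 3 reports 10 and Neighbor 4 reports 10.
Truthful report 5: project built, pays 7, utility 5 - 7 = -2.
Report 3 instead: project not built, utility 0.
Since 0 > -2, reporting 3 is strictly better here, so truthful reporting is not dominant.

No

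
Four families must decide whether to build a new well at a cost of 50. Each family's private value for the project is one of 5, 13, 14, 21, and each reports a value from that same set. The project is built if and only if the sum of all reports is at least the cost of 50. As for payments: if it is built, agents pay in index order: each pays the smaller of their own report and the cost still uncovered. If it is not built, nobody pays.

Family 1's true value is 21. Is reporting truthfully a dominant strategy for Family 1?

No

Consider the case where Family 2 reports 5, Family 3 reports 13 and Family 4 reports 21.
Truthful report 21: project built, pays 21, utility 21 - 21 = 0.
Report 13 instead: project built, pays 13, utility 21 - 13 = 8.
Since 8 > 0, reporting 13 is strictly better here, so truthful reporting is not dominant.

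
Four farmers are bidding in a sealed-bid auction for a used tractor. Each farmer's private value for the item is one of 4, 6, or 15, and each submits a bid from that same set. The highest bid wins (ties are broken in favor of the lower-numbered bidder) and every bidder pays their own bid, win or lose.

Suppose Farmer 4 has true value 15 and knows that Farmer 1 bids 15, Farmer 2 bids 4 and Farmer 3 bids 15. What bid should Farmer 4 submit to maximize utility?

Bid 4: loses but pays 4, utility -4.
Bid 6: loses but pays 6, utility -6.
Bid 15: loses but pays 15, utility -15.
The best choice is 4 with utility -4.

4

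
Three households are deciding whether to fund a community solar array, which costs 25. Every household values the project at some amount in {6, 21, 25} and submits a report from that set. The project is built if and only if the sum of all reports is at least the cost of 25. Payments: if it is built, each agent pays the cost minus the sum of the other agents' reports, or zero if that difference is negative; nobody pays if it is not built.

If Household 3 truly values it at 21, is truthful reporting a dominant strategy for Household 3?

Yes

Check each profile of the others' reports and compare truth against every alternative report.
Others report (6, 21): truth gives 21, best alternative gives 21.
Others report (6, 25): truth gives 21, best alternative gives 21.
Others report (21, 6): truth gives 21, best alternative gives 21.
Others report (21, 21): truth gives 21, best alternative gives 21.
Others report (21, 25): truth gives 21, best alternative gives 21.
Others report (25, 6): truth gives 21, best alternative gives 21.
(Remaining 3 profiles checked similarly; truth is weakly best in each.)
In every case the truthful report is at least as good as any alternative, so it is a dominant strategy.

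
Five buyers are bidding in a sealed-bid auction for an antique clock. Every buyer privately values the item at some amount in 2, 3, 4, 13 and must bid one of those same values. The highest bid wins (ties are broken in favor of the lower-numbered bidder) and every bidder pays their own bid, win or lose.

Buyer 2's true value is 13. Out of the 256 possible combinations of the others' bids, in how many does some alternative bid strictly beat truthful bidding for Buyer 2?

118

Others bid (2, 2, 2, 2): truth gives 0; bid 3 gives 10 > 0. Violating.
Others bid (2, 2, 2, 3): truth gives 0; bid 3 gives 10 > 0. Violating.
Others bid (2, 2, 2, 4): truth gives 0; bid 4 gives 9 > 0. Violating.
Others bid (2, 2, 3, 2): truth gives 0; bid 3 gives 10 > 0. Violating.
Others bid (2, 2, 2, 13): truth gives 0; no alternative beats it.
Others bid (2, 2, 3, 13): truth gives 0; no alternative beats it.
(Checking all 256 profiles: 118 have a profitable deviation, 138 do not.)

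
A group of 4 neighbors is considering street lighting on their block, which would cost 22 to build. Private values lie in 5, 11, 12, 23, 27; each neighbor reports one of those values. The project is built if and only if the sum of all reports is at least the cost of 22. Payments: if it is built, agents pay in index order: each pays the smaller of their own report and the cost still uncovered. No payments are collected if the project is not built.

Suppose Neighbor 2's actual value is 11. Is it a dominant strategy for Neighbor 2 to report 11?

No

Consider the case where Neighbor 1 reports 5, Neighbor 3 reports 5 and Neighbor 4 reports 11.
Truthful report 11: project built, pays 11, utility 11 - 11 = 0.
Report 5 instead: project built, pays 5, utility 11 - 5 = 6.
Since 6 > 0, reporting 5 is strictly better here, so truthful reporting is not dominant.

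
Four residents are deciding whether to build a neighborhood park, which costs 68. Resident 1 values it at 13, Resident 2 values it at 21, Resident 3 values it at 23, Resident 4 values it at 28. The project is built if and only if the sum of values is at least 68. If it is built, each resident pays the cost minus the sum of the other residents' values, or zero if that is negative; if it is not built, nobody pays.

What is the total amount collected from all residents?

Total value 85 ≥ cost 68, so it is built.
Resident 1: others sum to 72; max(0, 68 - 72) = 0.
Resident 2: others sum to 64; max(0, 68 - 64) = 4.
Resident 3: others sum to 62; max(0, 68 - 62) = 6.
Resident 4: others sum to 57; max(0, 68 - 57) = 11.
Total collected = 0 + 4 + 6 + 11 = 21.

21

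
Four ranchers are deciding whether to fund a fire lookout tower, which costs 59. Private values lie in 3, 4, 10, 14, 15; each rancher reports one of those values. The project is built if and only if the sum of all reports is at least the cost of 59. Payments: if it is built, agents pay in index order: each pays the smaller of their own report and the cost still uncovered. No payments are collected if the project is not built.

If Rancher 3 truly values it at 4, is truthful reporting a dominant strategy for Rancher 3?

Yes

Check each profile of the others' reports and compare truth against every alternative report.
Others report (3, 3, 3): truth gives 0, best alternative gives 0.
Others report (3, 3, 4): truth gives 0, best alternative gives 0.
Others report (3, 3, 10): truth gives 0, best alternative gives 0.
Others report (3, 3, 14): truth gives 0, best alternative gives 0.
Others report (3, 3, 15): truth gives 0, best alternative gives 0.
Others report (3, 4, 3): truth gives 0, best alternative gives 0.
(Remaining 119 profiles checked similarly; truth is weakly best in each.)
In every case the truthful report is at least as good as any alternative, so it is a dominant strategy.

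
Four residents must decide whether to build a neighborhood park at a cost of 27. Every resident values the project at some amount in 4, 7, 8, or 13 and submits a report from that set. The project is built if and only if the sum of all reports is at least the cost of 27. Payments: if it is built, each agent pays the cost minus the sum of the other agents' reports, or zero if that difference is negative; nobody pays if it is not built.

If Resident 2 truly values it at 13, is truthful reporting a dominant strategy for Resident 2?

Check each profile of the others' reports and compare truth against every alternative report.
Others report (4, 7, 7): truth gives 4, best alternative gives 0.
Others report (7, 4, 7): truth gives 4, best alternative gives 0.
Others report (7, 7, 4): truth gives 4, best alternative gives 0.
Others report (4, 4, 8): truth gives 2, best alternative gives 0.
Others report (4, 8, 4): truth gives 2, best alternative gives 0.
Others report (8, 4, 4): truth gives 2, best alternative gives 0.
(Remaining 58 profiles checked similarly; truth is weakly best in each.)
In every case the truthful report is at least as good as any alternative, so it is a dominant strategy.

Yes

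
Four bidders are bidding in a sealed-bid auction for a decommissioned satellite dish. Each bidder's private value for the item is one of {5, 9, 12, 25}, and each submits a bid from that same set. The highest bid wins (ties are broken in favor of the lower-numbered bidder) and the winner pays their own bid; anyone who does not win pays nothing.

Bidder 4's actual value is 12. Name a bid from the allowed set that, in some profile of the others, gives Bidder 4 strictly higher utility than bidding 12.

9

Suppose Bidder 1 bids 5, Bidder 2 bids 5 and Bidder 3 bids 5.
Bid 12: wins, pays 12, utility 12 - 12 = 0.
Bid 9: wins, pays 9, utility 12 - 9 = 3.
So bidding 9 beats truth here (3 > 0).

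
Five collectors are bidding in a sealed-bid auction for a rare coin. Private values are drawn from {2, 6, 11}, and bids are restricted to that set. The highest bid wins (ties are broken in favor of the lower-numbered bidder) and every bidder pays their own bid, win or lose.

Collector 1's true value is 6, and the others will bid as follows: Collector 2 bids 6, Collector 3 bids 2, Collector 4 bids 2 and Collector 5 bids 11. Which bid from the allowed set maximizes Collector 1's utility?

2

Bid 2: loses but pays 2, utility -2.
Bid 6: loses but pays 6, utility -6.
Bid 11: wins, pays 11, utility 6 - 11 = -5.
The best choice is 2 with utility -2.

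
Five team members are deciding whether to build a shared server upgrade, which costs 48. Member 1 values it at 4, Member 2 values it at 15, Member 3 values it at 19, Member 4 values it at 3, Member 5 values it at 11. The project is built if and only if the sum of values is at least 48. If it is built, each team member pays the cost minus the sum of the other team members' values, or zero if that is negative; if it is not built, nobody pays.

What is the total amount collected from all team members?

33

Total value 52 ≥ cost 48, so it is built.
Member 1: others sum to 48; max(0, 48 - 48) = 0.
Member 2: others sum to 37; max(0, 48 - 37) = 11.
Member 3: others sum to 33; max(0, 48 - 33) = 15.
Member 4: others sum to 49; max(0, 48 - 49) = 0.
Member 5: others sum to 41; max(0, 48 - 41) = 7.
Total collected = 0 + 11 + 15 + 0 + 7 = 33.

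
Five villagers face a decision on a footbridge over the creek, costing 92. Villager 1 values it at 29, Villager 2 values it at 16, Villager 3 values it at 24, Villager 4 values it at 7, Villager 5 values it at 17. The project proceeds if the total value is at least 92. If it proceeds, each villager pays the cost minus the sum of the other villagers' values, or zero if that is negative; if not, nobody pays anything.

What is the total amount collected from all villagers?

Total value 93 ≥ cost 92, so it is built.
Villager 1: others sum to 64; max(0, 92 - 64) = 28.
Villager 2: others sum to 77; max(0, 92 - 77) = 15.
Villager 3: others sum to 69; max(0, 92 - 69) = 23.
Villager 4: others sum to 86; max(0, 92 - 86) = 6.
Villager 5: others sum to 76; max(0, 92 - 76) = 16.
Total collected = 28 + 15 + 23 + 6 + 16 = 88.

88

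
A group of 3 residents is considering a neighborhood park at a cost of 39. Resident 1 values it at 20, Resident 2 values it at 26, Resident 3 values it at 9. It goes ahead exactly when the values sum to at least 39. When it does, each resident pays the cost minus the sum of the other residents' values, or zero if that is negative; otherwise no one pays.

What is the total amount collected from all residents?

14

Total value 55 ≥ cost 39, so it is built.
Resident 1: others sum to 35; max(0, 39 - 35) = 4.
Resident 2: others sum to 29; max(0, 39 - 29) = 10.
Resident 3: others sum to 46; max(0, 39 - 46) = 0.
Total collected = 4 + 10 + 0 = 14.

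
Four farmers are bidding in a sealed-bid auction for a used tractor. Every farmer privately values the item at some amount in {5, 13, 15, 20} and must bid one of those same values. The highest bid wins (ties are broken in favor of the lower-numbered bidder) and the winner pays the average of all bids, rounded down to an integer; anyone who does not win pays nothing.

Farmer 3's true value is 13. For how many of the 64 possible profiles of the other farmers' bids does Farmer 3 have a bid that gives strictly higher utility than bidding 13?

Others bid (5, 5, 15): truth gives 0; bid 15 gives 3 > 0. Violating.
Others bid (5, 5, 20): truth gives 0; bid 20 gives 1 > 0. Violating.
Others bid (5, 13, 5): truth gives 0; bid 15 gives 4 > 0. Violating.
Others bid (5, 13, 13): truth gives 0; bid 15 gives 2 > 0. Violating.
Others bid (5, 5, 5): truth gives 6; no alternative beats it.
Others bid (5, 5, 13): truth gives 4; no alternative beats it.
(Checking all 64 profiles: 11 have a profitable deviation, 53 do not.)

11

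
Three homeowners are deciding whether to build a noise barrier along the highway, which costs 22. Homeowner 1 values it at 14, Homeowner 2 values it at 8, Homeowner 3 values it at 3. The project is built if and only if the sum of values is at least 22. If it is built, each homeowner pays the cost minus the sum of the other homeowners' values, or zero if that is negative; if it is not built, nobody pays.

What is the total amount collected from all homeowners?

Total value 25 ≥ cost 22, so it is built.
Homeowner 1: others sum to 11; max(0, 22 - 11) = 11.
Homeowner 2: others sum to 17; max(0, 22 - 17) = 5.
Homeowner 3: others sum to 22; max(0, 22 - 22) = 0.
Total collected = 11 + 5 + 0 = 16.

16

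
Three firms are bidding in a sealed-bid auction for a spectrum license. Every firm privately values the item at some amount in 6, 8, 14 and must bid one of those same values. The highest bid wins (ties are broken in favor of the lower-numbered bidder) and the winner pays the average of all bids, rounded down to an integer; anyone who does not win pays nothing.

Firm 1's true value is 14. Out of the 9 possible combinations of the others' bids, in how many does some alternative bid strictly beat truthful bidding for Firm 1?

Others bid (6, 6): truth gives 6; bid 6 gives 8 > 6. Violating.
Others bid (6, 8): truth gives 5; bid 8 gives 7 > 5. Violating.
Others bid (8, 6): truth gives 5; bid 8 gives 7 > 5. Violating.
Others bid (8, 8): truth gives 4; bid 8 gives 6 > 4. Violating.
Others bid (6, 14): truth gives 3; no alternative beats it.
Others bid (8, 14): truth gives 2; no alternative beats it.
(Checking all 9 profiles: 4 have a profitable deviation, 5 do not.)

4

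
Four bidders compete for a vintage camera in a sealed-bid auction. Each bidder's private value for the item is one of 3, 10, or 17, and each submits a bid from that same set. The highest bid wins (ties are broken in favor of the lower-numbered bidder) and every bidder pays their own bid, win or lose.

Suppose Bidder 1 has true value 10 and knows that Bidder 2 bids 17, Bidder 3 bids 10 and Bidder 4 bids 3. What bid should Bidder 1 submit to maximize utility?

Bid 3: loses but pays 3, utility -3.
Bid 10: loses but pays 10, utility -10.
Bid 17: wins, pays 17, utility 10 - 17 = -7.
The best choice is 3 with utility -3.

3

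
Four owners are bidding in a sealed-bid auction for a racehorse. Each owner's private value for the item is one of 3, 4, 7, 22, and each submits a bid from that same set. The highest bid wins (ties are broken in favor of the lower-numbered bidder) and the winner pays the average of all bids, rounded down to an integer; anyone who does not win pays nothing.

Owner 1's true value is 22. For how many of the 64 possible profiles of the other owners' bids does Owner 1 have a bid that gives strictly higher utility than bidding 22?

Others bid (3, 3, 3): truth gives 15; bid 3 gives 19 > 15. Violating.
Others bid (3, 3, 4): truth gives 14; bid 4 gives 19 > 14. Violating.
Others bid (3, 3, 7): truth gives 14; bid 7 gives 17 > 14. Violating.
Others bid (3, 4, 3): truth gives 14; bid 4 gives 19 > 14. Violating.
Others bid (3, 3, 22): truth gives 10; no alternative beats it.
Others bid (3, 4, 22): truth gives 10; no alternative beats it.
(Checking all 64 profiles: 27 have a profitable deviation, 37 do not.)

27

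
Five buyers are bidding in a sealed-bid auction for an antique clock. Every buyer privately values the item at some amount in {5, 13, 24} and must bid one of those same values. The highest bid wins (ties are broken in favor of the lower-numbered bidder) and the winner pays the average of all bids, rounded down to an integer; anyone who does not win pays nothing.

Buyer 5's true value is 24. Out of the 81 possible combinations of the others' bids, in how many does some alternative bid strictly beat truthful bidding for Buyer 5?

1

Others bid (5, 5, 5, 5): truth gives 16; bid 13 gives 18 > 16. Violating.
Others bid (5, 5, 5, 13): truth gives 14; no alternative beats it.
Others bid (5, 5, 5, 24): truth gives 0; no alternative beats it.
(Checking all 81 profiles: 1 has a profitable deviation, 80 do not.)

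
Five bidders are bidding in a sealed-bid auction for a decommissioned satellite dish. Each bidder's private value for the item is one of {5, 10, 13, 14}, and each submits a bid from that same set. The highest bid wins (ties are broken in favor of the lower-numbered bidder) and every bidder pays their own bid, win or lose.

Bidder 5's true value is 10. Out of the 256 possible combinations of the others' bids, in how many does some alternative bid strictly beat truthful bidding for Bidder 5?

Others bid (5, 5, 5, 10): truth gives -10; bid 13 gives -3 > -10. Violating.
Others bid (5, 5, 5, 13): truth gives -10; bid 14 gives -4 > -10. Violating.
Others bid (5, 5, 5, 14): truth gives -10; bid 5 gives -5 > -10. Violating.
Others bid (5, 5, 10, 5): truth gives -10; bid 13 gives -3 > -10. Violating.
Others bid (5, 5, 5, 5): truth gives 0; no alternative beats it.
(Checking all 256 profiles: 255 have a profitable deviation, 1 does not.)

255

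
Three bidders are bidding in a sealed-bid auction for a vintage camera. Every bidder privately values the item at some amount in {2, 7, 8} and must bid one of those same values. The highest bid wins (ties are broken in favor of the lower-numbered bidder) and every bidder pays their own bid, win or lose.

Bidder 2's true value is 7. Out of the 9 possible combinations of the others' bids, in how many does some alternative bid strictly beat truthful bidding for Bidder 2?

Others bid (2, 8): truth gives -7; bid 8 gives -1 > -7. Violating.
Others bid (7, 2): truth gives -7; bid 8 gives -1 > -7. Violating.
Others bid (7, 7): truth gives -7; bid 8 gives -1 > -7. Violating.
Others bid (7, 8): truth gives -7; bid 8 gives -1 > -7. Violating.
Others bid (2, 2): truth gives 0; no alternative beats it.
Others bid (2, 7): truth gives 0; no alternative beats it.
(Checking all 9 profiles: 7 have a profitable deviation, 2 do not.)

7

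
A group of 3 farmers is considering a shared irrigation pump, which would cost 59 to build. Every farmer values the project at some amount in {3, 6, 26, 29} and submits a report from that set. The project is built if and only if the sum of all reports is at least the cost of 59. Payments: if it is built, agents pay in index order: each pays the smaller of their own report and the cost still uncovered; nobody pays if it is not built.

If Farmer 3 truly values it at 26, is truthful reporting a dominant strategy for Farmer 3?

Check each profile of the others' reports and compare truth against every alternative report.
Others report (29, 29): truth gives 25, best alternative gives 25.
Others report (26, 29): truth gives 22, best alternative gives 22.
Others report (29, 26): truth gives 22, best alternative gives 22.
Others report (26, 26): truth gives 19, best alternative gives 19.
Others report (6, 29): truth gives 2, best alternative gives 2.
Others report (29, 6): truth gives 2, best alternative gives 2.
(Remaining 10 profiles checked similarly; truth is weakly best in each.)
In every case the truthful report is at least as good as any alternative, so it is a dominant strategy.

Yes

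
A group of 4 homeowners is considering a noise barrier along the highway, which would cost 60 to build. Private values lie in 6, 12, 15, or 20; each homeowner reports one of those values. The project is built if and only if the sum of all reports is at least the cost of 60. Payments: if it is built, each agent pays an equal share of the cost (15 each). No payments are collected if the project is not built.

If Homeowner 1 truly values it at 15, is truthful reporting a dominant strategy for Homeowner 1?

Yes

Check each profile of the others' reports and compare truth against every alternative report.
Others report (6, 6, 6): truth gives 0, best alternative gives 0.
Others report (6, 6, 12): truth gives 0, best alternative gives 0.
Others report (6, 6, 15): truth gives 0, best alternative gives 0.
Others report (6, 6, 20): truth gives 0, best alternative gives 0.
Others report (6, 12, 6): truth gives 0, best alternative gives 0.
Others report (6, 12, 12): truth gives 0, best alternative gives 0.
(Remaining 58 profiles checked similarly; truth is weakly best in each.)
In every case the truthful report is at least as good as any alternative, so it is a dominant strategy.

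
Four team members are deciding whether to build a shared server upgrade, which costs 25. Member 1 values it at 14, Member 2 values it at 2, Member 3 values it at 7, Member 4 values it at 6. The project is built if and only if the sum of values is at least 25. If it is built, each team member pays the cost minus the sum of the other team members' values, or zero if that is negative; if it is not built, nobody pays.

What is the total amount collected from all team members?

Total value 29 ≥ cost 25, so it is built.
Member 1: others sum to 15; max(0, 25 - 15) = 10.
Member 2: others sum to 27; max(0, 25 - 27) = 0.
Member 3: others sum to 22; max(0, 25 - 22) = 3.
Member 4: others sum to 23; max(0, 25 - 23) = 2.
Total collected = 10 + 0 + 3 + 2 = 15.

15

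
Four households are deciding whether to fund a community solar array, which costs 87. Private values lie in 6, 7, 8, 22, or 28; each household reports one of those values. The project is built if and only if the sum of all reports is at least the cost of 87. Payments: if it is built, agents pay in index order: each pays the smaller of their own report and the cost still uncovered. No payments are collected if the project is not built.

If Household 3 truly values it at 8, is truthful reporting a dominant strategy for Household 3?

Consider the case where Household 1 reports 28, Household 2 reports 28 and Household 4 reports 28.
Truthful report 8: project built, pays 8, utility 8 - 8 = 0.
Report 6 instead: project built, pays 6, utility 8 - 6 = 2.
Since 2 > 0, reporting 6 is strictly better here, so truthful reporting is not dominant.

No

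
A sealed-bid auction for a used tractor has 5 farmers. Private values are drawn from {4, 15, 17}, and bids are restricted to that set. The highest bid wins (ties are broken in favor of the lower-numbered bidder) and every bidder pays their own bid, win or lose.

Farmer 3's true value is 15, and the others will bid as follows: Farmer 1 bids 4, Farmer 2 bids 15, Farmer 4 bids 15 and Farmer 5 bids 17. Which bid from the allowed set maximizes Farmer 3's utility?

Bid 4: loses but pays 4, utility -4.
Bid 15: loses but pays 15, utility -15.
Bid 17: wins, pays 17, utility 15 - 17 = -2.
The best choice is 17 with utility -2.

17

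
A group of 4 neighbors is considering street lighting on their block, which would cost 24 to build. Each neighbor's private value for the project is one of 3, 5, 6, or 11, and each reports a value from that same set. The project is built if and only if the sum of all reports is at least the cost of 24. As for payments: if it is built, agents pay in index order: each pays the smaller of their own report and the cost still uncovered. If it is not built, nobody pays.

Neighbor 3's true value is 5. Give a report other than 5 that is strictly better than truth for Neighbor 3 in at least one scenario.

3

Suppose Neighbor 1 reports 3, Neighbor 2 reports 11 and Neighbor 4 reports 11.
Report 5: project built, pays 5, utility 5 - 5 = 0.
Report 3: project built, pays 3, utility 5 - 3 = 2.
So reporting 3 beats truth here (2 > 0).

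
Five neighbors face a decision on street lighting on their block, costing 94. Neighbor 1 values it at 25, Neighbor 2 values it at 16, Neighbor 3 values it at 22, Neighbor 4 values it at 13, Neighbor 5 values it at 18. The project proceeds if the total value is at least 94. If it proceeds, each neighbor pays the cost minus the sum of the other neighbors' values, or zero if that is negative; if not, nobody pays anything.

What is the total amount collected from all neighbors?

94

Total value 94 ≥ cost 94, so it is built.
Neighbor 1: others sum to 69; max(0, 94 - 69) = 25.
Neighbor 2: others sum to 78; max(0, 94 - 78) = 16.
Neighbor 3: others sum to 72; max(0, 94 - 72) = 22.
Neighbor 4: others sum to 81; max(0, 94 - 81) = 13.
Neighbor 5: others sum to 76; max(0, 94 - 76) = 18.
Total collected = 25 + 16 + 22 + 13 + 18 = 94.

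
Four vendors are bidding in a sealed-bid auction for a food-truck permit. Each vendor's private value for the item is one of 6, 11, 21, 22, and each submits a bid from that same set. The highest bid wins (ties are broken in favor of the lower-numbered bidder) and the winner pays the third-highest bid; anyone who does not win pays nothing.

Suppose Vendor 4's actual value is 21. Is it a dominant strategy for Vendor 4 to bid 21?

No

Consider the case where Vendor 1 bids 6, Vendor 2 bids 6 and Vendor 3 bids 21.
Truthful bid 21: loses, pays 0, utility 0.
Bid 22 instead: wins, pays 6, utility 21 - 6 = 15.
Since 15 > 0, bidding 22 is strictly better here, so truthful bidding is not dominant.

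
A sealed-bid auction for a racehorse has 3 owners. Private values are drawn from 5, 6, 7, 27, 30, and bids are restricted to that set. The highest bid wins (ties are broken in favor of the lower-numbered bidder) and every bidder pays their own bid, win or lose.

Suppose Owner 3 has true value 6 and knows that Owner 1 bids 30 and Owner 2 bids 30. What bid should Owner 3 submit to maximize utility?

5

Bid 5: loses but pays 5, utility -5.
Bid 6: loses but pays 6, utility -6.
Bid 7: loses but pays 7, utility -7.
Bid 27: loses but pays 27, utility -27.
Bid 30: loses but pays 30, utility -30.
The best choice is 5 with utility -5.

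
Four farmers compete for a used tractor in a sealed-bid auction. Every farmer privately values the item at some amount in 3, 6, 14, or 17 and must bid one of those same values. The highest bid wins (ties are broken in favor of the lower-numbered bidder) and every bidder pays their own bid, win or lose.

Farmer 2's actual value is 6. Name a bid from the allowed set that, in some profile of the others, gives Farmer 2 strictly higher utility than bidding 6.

Suppose Farmer 1 bids 3, Farmer 3 bids 3 and Farmer 4 bids 14.
Bid 6: loses but pays 6, utility -6.
Bid 3: loses but pays 3, utility -3.
So bidding 3 beats truth here (-3 > -6).

3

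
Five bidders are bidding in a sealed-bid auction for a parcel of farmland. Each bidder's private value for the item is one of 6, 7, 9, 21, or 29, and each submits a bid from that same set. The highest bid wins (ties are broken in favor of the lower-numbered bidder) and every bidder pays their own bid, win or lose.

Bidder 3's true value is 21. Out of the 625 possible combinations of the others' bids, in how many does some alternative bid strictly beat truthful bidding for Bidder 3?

Others bid (6, 6, 6, 6): truth gives 0; bid 7 gives 14 > 0. Violating.
Others bid (6, 6, 6, 7): truth gives 0; bid 7 gives 14 > 0. Violating.
Others bid (6, 6, 6, 9): truth gives 0; bid 9 gives 12 > 0. Violating.
Others bid (6, 6, 6, 29): truth gives -21; bid 6 gives -6 > -21. Violating.
Others bid (6, 6, 6, 21): truth gives 0; no alternative beats it.
Others bid (6, 6, 7, 21): truth gives 0; no alternative beats it.
(Checking all 625 profiles: 517 have a profitable deviation, 108 do not.)

517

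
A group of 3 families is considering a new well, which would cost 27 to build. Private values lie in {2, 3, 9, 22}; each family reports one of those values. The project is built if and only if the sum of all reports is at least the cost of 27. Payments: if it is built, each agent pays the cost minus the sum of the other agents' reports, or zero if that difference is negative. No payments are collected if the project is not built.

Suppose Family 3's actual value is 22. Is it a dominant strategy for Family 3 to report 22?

Check each profile of the others' reports and compare truth against every alternative report.
Others report (3, 9): truth gives 7, best alternative gives 0.
Others report (9, 3): truth gives 7, best alternative gives 0.
Others report (2, 9): truth gives 6, best alternative gives 0.
Others report (9, 2): truth gives 6, best alternative gives 0.
Others report (3, 3): truth gives 1, best alternative gives 0.
Others report (9, 22): truth gives 22, best alternative gives 22.
(Remaining 10 profiles checked similarly; truth is weakly best in each.)
In every case the truthful report is at least as good as any alternative, so it is a dominant strategy.

Yes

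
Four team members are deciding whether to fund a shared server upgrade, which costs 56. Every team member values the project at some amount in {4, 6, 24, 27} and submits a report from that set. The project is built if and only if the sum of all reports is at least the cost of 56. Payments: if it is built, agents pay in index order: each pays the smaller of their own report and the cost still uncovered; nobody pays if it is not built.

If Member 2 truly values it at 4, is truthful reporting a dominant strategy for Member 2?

Yes

Check each profile of the others' reports and compare truth against every alternative report.
Others report (4, 24, 24): truth gives 0, best alternative gives -2.
Others report (4, 24, 27): truth gives 0, best alternative gives -2.
Others report (4, 27, 24): truth gives 0, best alternative gives -2.
Others report (4, 27, 27): truth gives 0, best alternative gives -2.
Others report (6, 24, 24): truth gives 0, best alternative gives -2.
Others report (6, 24, 27): truth gives 0, best alternative gives -2.
(Remaining 58 profiles checked similarly; truth is weakly best in each.)
In every case the truthful report is at least as good as any alternative, so it is a dominant strategy.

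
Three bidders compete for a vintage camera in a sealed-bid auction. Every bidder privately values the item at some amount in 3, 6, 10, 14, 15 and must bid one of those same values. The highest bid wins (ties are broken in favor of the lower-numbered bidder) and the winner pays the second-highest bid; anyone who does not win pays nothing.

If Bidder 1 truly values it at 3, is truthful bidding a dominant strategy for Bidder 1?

Check each profile of the others' bids and compare truth against every alternative bid.
Others bid (3, 6): truth gives 0, best alternative gives -3.
Others bid (6, 3): truth gives 0, best alternative gives -3.
Others bid (6, 6): truth gives 0, best alternative gives -3.
Others bid (3, 3): truth gives 0, best alternative gives 0.
Others bid (3, 10): truth gives 0, best alternative gives 0.
Others bid (3, 14): truth gives 0, best alternative gives 0.
(Remaining 19 profiles checked similarly; truth is weakly best in each.)
In every case the truthful bid is at least as good as any alternative, so it is a dominant strategy.

Yes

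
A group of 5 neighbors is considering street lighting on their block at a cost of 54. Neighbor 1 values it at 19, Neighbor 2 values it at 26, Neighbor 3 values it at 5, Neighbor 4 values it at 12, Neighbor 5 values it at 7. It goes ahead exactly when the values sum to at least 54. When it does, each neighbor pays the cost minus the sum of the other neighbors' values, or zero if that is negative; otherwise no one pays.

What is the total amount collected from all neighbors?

Total value 69 ≥ cost 54, so it is built.
Neighbor 1: others sum to 50; max(0, 54 - 50) = 4.
Neighbor 2: others sum to 43; max(0, 54 - 43) = 11.
Neighbor 3: others sum to 64; max(0, 54 - 64) = 0.
Neighbor 4: others sum to 57; max(0, 54 - 57) = 0.
Neighbor 5: others sum to 62; max(0, 54 - 62) = 0.
Total collected = 4 + 11 + 0 + 0 + 0 = 15.

15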